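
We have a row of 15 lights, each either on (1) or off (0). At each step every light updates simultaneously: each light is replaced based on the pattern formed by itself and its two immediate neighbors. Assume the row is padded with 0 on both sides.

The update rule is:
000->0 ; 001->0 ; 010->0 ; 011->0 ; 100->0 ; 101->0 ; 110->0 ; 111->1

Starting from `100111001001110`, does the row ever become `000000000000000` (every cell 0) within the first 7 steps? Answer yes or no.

yes

000010000000100
000000000000000
all cells are 0 at step 2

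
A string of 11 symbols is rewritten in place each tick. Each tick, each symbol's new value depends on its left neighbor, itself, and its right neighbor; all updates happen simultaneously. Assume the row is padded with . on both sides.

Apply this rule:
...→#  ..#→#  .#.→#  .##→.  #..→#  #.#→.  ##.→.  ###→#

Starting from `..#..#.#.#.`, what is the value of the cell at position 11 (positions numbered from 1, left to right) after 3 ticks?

#

######.#.##
.####..#...
#.##.######
position 11 holds #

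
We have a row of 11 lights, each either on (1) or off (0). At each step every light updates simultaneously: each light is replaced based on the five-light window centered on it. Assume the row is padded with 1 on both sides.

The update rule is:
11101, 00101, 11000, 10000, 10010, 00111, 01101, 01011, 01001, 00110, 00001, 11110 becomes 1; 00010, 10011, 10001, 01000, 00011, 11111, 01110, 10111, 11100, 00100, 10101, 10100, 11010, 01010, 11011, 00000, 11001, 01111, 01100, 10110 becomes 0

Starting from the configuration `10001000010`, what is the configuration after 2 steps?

01000011011
00011011000

00011011000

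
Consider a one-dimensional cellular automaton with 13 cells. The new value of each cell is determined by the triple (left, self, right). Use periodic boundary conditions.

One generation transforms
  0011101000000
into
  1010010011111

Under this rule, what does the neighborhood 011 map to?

At position 2 the neighborhood is 011; the next row has 1 there.

1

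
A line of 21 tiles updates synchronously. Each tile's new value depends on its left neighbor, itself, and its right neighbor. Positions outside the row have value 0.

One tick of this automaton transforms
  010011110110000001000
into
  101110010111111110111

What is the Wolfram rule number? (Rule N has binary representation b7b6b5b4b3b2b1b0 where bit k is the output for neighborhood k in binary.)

position 5: 111 → 0  (bit 7 = 0)
position 7: 110 → 1  (bit 6 = 1)
position 8: 101 → 0  (bit 5 = 0)
position 2: 100 → 1  (bit 4 = 1)
position 4: 011 → 1  (bit 3 = 1)
position 1: 010 → 0  (bit 2 = 0)
position 0: 001 → 1  (bit 1 = 1)
position 12: 000 → 1  (bit 0 = 1)
bits b7..b0 = 01011011 = 91

91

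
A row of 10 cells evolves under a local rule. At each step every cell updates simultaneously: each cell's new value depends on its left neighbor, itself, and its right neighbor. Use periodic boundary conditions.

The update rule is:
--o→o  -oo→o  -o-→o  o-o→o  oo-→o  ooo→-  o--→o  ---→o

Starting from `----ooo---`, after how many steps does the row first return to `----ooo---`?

2

step 1: ooooo-oooo
step 2: ----ooo---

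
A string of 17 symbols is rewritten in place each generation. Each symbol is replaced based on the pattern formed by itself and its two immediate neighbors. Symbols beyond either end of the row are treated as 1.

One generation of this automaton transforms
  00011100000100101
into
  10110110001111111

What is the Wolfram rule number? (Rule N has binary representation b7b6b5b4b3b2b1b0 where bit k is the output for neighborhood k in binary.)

position 4: 111 → 0  (bit 7 = 0)
position 5: 110 → 1  (bit 6 = 1)
position 15: 101 → 1  (bit 5 = 1)
position 0: 100 → 1  (bit 4 = 1)
position 3: 011 → 1  (bit 3 = 1)
position 11: 010 → 1  (bit 2 = 1)
position 2: 001 → 1  (bit 1 = 1)
position 1: 000 → 0  (bit 0 = 0)
bits b7..b0 = 01111110 = 126

126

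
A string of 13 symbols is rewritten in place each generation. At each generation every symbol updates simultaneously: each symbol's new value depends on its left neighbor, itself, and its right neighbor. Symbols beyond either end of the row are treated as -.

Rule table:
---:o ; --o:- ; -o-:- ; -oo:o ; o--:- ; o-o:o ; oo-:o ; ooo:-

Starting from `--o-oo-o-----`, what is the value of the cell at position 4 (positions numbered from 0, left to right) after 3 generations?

-

o--oooo--oooo
---o--o--o--o
oo-----------
position 4 holds -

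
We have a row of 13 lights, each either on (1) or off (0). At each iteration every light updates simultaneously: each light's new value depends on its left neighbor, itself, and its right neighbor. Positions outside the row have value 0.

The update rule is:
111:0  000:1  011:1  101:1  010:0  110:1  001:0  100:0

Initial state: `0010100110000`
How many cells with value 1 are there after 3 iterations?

8

1001000110111
0000010111101
1111001100110
count of 1: 8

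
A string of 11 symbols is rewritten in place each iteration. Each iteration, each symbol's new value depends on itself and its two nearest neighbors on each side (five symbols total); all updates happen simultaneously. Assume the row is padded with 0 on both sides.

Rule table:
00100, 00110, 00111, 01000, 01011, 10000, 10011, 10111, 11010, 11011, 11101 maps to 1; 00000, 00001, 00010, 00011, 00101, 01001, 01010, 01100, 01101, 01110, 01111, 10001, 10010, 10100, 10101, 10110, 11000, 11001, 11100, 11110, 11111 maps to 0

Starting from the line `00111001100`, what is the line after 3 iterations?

00100011001
00110010001
00100011001

00100011001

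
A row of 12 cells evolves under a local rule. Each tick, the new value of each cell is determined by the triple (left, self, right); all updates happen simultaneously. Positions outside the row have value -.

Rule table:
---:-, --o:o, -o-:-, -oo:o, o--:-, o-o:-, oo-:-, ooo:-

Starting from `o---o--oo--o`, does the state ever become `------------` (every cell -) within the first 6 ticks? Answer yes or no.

tick 1: ---o--oo--o-
tick 2: --o--oo--o--
tick 3: -o--oo--o---
tick 4: o--oo--o----
tick 5: --oo--o-----
tick 6: -oo--o------
tick 6 is -oo--o------, still not uniform -

no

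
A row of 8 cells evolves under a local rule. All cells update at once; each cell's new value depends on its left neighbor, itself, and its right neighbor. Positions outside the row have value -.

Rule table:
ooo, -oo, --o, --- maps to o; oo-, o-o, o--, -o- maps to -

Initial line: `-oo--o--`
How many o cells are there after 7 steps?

4

oo--o--o
o--o--o-
--o--o--
oo--o--o  (repeats step 1; period 3)
step 7: oo--o--o
count of o: 4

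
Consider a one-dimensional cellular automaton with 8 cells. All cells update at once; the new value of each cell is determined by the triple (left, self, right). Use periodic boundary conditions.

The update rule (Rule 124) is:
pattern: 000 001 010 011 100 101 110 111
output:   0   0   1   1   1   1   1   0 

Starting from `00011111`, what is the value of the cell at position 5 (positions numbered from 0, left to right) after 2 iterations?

0

iteration 1: 10010001
iteration 2: 11011001
position 5 holds 0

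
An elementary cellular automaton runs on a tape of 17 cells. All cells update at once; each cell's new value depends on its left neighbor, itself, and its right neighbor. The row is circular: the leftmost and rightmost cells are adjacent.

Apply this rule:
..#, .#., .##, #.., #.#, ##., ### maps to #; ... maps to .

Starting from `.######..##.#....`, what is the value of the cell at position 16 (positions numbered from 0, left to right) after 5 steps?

#

step 1: ##############...
step 2: ###############.#
step 3: #################
step 4: #################  (fixed point — unchanged through step 5)
position 16 holds #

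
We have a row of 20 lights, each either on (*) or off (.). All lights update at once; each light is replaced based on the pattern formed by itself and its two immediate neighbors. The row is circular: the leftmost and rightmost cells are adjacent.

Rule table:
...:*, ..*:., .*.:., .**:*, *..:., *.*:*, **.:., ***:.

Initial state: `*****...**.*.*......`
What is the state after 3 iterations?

iteration 1: *.....*.*.*.*..****.
iteration 2: ..***..*.*.*...*...*
iteration 3: ..*.....*.*..*...*..

..*.....*.*..*...*..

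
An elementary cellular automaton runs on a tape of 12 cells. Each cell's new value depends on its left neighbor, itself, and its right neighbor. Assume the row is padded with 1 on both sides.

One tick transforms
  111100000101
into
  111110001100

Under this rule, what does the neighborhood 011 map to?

At position 11 the neighborhood is 011; the next row has 0 there.

0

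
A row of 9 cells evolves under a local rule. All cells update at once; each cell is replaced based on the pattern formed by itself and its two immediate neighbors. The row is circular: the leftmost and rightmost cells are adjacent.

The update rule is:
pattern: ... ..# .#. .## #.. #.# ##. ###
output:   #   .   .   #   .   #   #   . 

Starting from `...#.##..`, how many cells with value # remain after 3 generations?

##..###.#
.#..#.###
#....##.#
count of #: 4

4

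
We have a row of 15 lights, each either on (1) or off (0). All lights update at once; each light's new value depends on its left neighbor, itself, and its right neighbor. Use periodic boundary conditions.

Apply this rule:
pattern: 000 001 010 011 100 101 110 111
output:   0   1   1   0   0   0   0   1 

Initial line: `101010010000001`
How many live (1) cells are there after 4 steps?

6

step 1: 001010110000010
step 2: 011010000000110
step 3: 100010000001000
step 4: 100110000011001
count of 1: 6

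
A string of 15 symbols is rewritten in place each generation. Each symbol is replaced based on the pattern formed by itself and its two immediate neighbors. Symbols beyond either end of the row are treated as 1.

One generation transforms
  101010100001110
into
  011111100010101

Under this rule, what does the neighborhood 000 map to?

At position 8 the neighborhood is 000; the next row has 0 there.

0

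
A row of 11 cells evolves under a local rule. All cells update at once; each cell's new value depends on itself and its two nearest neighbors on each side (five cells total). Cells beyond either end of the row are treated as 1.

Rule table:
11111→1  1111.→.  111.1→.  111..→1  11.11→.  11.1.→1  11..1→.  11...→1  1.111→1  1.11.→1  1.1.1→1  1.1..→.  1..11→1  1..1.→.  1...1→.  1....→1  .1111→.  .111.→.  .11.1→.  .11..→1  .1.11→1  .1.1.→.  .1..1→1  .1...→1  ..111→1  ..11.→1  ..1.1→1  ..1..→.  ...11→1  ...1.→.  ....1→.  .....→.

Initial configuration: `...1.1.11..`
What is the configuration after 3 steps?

1..1.1111.1
1..111....1
1.11.111.11

1.11.111.11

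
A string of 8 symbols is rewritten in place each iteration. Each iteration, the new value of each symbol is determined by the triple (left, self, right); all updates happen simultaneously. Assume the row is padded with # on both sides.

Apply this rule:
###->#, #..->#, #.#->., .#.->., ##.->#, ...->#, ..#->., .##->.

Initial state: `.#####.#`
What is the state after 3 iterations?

##..###.

..####..
#..####.
##..###.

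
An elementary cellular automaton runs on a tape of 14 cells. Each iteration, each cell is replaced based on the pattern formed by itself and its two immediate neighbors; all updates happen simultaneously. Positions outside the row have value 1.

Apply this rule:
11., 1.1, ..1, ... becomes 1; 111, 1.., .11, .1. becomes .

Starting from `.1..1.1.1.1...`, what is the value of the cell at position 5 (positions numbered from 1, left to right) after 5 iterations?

1..1.1.1.1..11
1.1.1.1.1..1..
11.1.1.1..1..1
.11.1.1..1..1.
1.11.1..1..1.1
position 5 holds .

.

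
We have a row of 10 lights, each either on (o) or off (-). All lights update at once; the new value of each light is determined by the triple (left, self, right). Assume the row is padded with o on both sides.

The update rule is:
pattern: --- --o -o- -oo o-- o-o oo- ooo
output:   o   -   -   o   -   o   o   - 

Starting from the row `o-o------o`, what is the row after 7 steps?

----o-o---

oo--oooo-o
-o--o--ooo
o------o--
o-oooo----
ooo--o-oo-
--o---oooo
----o-o---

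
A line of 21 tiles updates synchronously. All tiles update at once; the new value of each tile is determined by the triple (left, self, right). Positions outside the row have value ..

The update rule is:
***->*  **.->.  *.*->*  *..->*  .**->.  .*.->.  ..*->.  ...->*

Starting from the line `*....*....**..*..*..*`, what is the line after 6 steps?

*..*..*.*..*..*..*..*

.***..***...*..*..*..
..*.*..*.**..*..*..**
*..*.*..*..*..*..*...
.*..*.*..*..*..*..***
..*..*.*..*..*..*..*.
*..*..*.*..*..*..*..*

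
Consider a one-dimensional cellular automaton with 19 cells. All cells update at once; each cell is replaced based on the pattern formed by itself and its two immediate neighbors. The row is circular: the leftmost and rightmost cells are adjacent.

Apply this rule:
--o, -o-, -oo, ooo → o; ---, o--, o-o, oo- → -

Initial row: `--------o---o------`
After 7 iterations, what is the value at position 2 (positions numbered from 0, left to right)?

o

iteration 1: -------oo--oo------
iteration 2: ------oo--oo-------
iteration 3: -----oo--oo--------
iteration 4: ----oo--oo---------
iteration 5: ---oo--oo----------
iteration 6: --oo--oo-----------
iteration 7: -oo--oo------------
position 2 holds o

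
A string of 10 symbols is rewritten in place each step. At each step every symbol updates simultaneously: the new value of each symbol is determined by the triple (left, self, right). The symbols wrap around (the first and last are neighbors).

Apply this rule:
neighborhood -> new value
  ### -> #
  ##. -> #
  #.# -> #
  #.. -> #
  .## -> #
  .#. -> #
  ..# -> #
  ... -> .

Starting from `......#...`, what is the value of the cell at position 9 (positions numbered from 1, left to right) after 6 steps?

#

.....###..
....#####.
...#######
#.########
##########
##########
position 9 holds #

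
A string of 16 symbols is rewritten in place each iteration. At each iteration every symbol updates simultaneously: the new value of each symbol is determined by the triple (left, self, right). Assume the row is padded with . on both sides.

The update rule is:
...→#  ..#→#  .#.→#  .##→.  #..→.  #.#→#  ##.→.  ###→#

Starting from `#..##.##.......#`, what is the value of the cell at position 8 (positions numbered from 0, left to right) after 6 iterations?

#

#.#..#...#######
###.##.##.#####.
.#.#..#..#.###..
####.##.###.#..#
.##.#..#.#.##.##
#..##.#####..#..
position 8 holds #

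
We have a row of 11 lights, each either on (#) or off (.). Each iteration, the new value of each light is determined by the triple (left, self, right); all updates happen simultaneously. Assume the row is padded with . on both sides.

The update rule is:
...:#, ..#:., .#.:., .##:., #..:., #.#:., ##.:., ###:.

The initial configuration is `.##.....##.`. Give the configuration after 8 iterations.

iteration 1: ....###....
iteration 2: ###.....###
iteration 3: ....###....  (repeats iteration 1; period 2)
iteration 8: ###.....###

###.....###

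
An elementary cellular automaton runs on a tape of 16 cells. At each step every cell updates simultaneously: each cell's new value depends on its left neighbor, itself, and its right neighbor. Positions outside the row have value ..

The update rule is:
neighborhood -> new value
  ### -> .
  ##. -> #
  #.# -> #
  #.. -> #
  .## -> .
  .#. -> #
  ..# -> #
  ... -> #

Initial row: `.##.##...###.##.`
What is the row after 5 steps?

#.##.####..##.##
##.##...###.##.#
.##.####..##.###
#.##...###.##..#
##.####..##.####

##.####..##.####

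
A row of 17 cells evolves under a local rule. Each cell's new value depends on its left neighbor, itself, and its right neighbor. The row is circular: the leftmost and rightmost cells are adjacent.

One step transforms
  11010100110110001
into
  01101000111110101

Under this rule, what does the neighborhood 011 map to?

1

At position 8 the neighborhood is 011; the next row has 1 there.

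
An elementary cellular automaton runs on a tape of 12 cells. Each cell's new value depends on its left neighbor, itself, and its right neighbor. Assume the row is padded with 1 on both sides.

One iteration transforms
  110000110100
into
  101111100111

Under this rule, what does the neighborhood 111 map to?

1

At position 0 the neighborhood is 111; the next row has 1 there.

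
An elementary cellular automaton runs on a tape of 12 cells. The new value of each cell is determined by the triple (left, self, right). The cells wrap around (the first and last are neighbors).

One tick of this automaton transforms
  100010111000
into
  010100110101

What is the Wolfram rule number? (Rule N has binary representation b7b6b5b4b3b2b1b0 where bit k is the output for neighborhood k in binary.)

154

position 7: 111 → 1  (bit 7 = 1)
position 8: 110 → 0  (bit 6 = 0)
position 5: 101 → 0  (bit 5 = 0)
position 1: 100 → 1  (bit 4 = 1)
position 6: 011 → 1  (bit 3 = 1)
position 0: 010 → 0  (bit 2 = 0)
position 3: 001 → 1  (bit 1 = 1)
position 2: 000 → 0  (bit 0 = 0)
bits b7..b0 = 10011010 = 154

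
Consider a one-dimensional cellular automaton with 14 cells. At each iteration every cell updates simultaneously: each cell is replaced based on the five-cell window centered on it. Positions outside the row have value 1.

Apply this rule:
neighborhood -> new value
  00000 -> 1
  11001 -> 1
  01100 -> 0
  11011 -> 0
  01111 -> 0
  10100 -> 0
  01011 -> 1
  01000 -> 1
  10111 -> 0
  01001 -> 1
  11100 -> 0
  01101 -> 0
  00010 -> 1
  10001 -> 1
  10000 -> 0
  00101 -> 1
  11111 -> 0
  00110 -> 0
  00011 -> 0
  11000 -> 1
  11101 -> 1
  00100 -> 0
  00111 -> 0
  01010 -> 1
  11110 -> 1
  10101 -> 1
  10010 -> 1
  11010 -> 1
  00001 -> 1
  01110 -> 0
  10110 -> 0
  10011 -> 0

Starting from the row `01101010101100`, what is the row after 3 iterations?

00011111110010
11000000101111
10101111110000

10101111110000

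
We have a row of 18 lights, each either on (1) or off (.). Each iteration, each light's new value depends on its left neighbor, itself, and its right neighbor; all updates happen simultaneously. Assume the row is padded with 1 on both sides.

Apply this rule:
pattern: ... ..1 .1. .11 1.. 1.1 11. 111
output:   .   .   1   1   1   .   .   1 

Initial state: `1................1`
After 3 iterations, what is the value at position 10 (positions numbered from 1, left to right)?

iteration 1: .1...............1
iteration 2: .11..............1
iteration 3: .1.1.............1
position 10 holds .

.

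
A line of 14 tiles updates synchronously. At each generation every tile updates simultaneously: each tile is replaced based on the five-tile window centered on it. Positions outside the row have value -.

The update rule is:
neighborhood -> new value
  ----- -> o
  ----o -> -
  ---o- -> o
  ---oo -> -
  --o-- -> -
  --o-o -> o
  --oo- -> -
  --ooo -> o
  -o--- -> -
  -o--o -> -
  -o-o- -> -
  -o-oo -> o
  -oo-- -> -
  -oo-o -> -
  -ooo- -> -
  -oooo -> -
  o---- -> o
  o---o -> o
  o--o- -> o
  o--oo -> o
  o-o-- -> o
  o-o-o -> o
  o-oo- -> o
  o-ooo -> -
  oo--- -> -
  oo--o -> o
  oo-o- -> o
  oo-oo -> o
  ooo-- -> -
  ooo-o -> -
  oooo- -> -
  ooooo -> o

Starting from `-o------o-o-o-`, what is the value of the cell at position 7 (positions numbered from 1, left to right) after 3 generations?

-

o--ooo-oo-o-o-
--oo--oo-oo-o-
----oo--oo-oo-
position 7 holds -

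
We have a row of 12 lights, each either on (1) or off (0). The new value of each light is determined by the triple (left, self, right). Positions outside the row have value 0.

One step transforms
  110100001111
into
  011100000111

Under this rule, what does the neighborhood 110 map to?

At position 1 the neighborhood is 110; the next row has 1 there.

1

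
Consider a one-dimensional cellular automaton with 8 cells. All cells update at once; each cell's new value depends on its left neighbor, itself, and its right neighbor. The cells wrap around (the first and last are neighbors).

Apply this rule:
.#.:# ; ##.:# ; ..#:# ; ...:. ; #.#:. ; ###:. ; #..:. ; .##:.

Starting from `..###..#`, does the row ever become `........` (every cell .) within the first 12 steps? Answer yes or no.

.#..#.##
.#.##..#
.#..#.##  (repeats step 1; period 2)
step 12: .#.##..#
step 12 is .#.##..#, still not uniform .

no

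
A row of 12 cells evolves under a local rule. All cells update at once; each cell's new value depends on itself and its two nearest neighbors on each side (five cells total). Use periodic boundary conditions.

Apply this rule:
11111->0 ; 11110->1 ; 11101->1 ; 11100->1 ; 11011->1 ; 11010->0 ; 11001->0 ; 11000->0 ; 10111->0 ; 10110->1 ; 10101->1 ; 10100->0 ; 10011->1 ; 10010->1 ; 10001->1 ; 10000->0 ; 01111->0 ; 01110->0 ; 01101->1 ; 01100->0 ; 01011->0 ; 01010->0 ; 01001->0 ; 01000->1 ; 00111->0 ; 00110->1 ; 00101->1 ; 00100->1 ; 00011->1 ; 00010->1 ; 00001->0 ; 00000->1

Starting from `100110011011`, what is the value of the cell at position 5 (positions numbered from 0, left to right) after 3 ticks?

101100111100
101001001101
100011011111
position 5 holds 1

1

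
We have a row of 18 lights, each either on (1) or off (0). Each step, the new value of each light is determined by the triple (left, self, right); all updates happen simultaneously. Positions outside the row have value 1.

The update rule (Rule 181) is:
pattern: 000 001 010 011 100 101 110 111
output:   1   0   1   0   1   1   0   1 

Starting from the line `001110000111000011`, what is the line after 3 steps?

step 1: 100101110010111001
step 2: 010110101011010100
step 3: 111001111100111110

111001111100111110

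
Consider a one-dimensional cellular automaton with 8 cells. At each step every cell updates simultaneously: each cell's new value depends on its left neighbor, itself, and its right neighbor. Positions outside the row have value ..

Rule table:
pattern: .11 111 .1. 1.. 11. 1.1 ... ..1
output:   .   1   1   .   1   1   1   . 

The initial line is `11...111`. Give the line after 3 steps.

..11.1.1

.1.1..11
.111...1
..11.1.1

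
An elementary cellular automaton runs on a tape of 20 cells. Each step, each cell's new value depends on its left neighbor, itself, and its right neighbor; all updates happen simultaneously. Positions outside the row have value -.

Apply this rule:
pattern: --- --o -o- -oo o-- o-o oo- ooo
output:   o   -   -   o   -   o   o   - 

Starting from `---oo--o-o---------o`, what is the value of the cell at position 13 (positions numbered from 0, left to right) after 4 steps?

oo-oo---o--ooooooo--
ooooo-o----o-----o-o
o---oo--oo---ooo--o-
--o-oo--oo-o-o-o----
position 13 holds o

o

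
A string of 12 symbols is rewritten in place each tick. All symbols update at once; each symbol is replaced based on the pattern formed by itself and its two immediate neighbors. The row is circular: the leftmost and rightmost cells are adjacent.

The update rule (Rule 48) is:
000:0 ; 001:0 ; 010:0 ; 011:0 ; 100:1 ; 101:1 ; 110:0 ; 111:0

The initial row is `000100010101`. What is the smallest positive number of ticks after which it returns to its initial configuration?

tick 1: 100010001010
tick 2: 010001000101
tick 3: 101000100010
tick 4: 010100010001
tick 5: 101010001000
tick 6: 010101000100
tick 7: 001010100010
tick 8: 000101010001
tick 9: 100010101000
tick 10: 010001010100
tick 11: 001000101010
tick 12: 000100010101

12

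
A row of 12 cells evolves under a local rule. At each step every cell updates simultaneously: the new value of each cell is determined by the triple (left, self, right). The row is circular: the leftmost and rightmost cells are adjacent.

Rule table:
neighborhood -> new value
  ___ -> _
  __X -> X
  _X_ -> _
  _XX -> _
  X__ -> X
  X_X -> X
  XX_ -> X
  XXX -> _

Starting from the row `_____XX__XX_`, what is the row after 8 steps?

XX_XX_XX_X__

____X_XXX_XX
X__X_X__XX_X
XXX_X_XX_XX_
__XX_X_XX_XX
XX_XX_X_XX_X
_XX_XX_X_XX_
X_XX_XX_X_XX
XX_XX_XX_X__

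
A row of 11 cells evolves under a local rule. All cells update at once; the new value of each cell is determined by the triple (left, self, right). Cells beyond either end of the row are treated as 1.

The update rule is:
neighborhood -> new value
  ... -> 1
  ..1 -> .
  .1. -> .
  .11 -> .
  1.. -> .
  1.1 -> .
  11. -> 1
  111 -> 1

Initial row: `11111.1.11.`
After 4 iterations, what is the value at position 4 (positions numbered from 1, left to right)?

iteration 1: 11111....1.
iteration 2: 11111.11...
iteration 3: 11111..1.1.
iteration 4: 11111......
position 4 holds 1

1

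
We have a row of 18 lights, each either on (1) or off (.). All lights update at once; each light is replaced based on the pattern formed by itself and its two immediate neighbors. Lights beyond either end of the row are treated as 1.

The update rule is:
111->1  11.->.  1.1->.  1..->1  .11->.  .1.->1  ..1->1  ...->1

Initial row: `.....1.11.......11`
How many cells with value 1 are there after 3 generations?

11

generation 1: 111111...1111111.1
generation 2: 11111.111.11111...
generation 3: 1111...1...111.111
count of 1: 11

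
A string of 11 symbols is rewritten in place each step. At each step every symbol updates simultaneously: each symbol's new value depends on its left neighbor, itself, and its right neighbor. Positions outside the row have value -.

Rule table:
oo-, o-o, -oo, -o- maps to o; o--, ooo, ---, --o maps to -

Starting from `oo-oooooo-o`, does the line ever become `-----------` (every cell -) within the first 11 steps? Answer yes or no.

no

step 1: oooo----ooo
step 2: o--o----o-o
step 3: o--o----ooo
step 4: o--o----o-o  (repeats step 2; period 2)
step 11: o--o----ooo
step 11 is o--o----ooo, still not uniform -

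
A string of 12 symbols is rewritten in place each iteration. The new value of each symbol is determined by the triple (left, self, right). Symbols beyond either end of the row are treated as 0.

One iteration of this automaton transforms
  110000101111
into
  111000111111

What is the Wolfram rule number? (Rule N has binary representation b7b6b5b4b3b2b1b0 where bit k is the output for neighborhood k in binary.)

252

position 9: 111 → 1  (bit 7 = 1)
position 1: 110 → 1  (bit 6 = 1)
position 7: 101 → 1  (bit 5 = 1)
position 2: 100 → 1  (bit 4 = 1)
position 0: 011 → 1  (bit 3 = 1)
position 6: 010 → 1  (bit 2 = 1)
position 5: 001 → 0  (bit 1 = 0)
position 3: 000 → 0  (bit 0 = 0)
bits b7..b0 = 11111100 = 252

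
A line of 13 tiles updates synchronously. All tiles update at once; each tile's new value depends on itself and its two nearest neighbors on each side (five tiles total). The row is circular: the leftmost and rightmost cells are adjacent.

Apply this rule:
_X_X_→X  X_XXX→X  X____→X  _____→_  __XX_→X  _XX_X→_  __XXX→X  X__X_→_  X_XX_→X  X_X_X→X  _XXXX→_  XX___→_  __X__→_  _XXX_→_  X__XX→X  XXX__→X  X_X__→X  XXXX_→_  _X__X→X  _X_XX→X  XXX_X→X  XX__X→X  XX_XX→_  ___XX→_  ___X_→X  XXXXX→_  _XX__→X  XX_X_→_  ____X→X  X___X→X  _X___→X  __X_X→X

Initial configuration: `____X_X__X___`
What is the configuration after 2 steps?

__XXXXXX__XX_
X_X____XXXXX_

X_X____XXXXX_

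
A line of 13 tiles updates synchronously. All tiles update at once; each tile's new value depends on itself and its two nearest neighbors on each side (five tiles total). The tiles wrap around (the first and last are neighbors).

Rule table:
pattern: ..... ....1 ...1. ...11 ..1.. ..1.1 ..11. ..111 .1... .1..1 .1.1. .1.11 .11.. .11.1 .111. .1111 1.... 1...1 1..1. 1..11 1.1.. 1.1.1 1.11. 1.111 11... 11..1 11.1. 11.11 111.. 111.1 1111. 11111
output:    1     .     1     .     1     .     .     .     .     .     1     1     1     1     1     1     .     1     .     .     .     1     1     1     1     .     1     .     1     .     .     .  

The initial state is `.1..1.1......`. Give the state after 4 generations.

11...1...111.
111111.1..1..
.1....1...1..
11...11.111.1

11...11.111.1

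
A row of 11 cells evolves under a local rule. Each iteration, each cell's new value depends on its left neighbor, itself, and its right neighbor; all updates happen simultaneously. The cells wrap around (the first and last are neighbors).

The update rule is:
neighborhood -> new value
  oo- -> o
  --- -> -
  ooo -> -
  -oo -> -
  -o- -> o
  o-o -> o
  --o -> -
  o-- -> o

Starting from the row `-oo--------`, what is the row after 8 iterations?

--oo-------
---oo------
----oo-----
-----oo----
------oo---
-------oo--
--------oo-
---------oo

---------oo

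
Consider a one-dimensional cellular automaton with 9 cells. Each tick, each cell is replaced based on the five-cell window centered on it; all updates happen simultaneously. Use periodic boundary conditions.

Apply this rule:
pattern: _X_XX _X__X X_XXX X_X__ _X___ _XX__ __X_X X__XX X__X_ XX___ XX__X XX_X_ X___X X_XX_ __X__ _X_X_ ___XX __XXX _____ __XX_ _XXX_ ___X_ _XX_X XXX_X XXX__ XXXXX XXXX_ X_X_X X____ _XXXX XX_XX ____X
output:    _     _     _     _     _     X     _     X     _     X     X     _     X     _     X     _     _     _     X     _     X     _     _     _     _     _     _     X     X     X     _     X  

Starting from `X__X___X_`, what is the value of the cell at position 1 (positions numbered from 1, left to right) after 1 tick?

___X_X___
position 1 holds _

_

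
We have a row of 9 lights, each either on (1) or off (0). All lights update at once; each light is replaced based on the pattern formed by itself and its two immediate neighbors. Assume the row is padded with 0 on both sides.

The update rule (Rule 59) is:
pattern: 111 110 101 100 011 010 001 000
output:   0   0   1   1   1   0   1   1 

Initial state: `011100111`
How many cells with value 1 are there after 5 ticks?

5

110011100
101110011
011001110
110111001
101100110
count of 1: 5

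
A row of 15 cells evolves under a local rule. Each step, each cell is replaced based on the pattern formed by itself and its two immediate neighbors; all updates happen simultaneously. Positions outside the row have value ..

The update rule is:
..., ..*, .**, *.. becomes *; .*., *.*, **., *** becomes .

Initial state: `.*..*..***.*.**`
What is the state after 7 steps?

*.**.**.***....

*.**.***.....*.
..*..*..*****.*
**.**.***......
*..*..*..******
.**.**.***.....
**..*..*..*****
*.**.**.***....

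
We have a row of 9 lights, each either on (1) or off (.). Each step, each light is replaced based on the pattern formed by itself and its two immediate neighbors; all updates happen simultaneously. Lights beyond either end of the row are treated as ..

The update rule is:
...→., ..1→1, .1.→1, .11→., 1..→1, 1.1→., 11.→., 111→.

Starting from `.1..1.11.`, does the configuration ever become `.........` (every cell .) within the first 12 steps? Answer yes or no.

step 1: 11111...1
step 2: .....1.11
step 3: ....11...
step 4: ...1..1..
step 5: ..111111.
step 6: .1......1
step 7: 111....11
step 8: ...1..1..  (repeats step 4; period 4)
step 12: ...1..1..
step 12 is ...1..1.., still not uniform .

no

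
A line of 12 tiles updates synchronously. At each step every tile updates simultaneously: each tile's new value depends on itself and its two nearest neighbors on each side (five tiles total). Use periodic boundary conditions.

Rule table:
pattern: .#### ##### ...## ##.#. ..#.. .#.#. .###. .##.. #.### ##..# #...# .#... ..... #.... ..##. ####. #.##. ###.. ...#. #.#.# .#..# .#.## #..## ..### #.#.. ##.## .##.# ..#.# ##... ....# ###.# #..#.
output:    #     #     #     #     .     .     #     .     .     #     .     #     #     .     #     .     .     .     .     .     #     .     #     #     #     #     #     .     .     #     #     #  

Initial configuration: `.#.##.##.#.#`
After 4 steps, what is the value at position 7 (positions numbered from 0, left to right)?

step 1: ....##.##...
step 2: #######....#
step 3: #####....###
step 4: ###....#####
position 7 holds #

#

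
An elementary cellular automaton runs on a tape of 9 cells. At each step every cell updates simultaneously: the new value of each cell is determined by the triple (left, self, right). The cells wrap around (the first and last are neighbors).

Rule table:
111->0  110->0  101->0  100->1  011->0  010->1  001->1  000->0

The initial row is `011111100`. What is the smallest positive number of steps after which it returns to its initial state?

4

100000010
110000110
001001000
011111100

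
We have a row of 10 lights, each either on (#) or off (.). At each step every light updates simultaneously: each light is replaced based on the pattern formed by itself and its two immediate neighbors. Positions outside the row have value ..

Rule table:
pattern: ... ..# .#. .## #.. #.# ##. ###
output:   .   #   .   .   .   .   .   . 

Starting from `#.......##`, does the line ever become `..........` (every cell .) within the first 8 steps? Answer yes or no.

step 1: .......#..
step 2: ......#...
step 3: .....#....
step 4: ....#.....
step 5: ...#......
step 6: ..#.......
step 7: .#........
step 8: #.........
step 8 is #........., still not uniform .

no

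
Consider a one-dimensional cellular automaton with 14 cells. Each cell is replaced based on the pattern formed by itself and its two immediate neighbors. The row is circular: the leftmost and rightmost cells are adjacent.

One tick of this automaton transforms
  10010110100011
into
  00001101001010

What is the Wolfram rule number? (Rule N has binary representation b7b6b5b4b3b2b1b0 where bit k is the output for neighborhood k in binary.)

position 13: 111 → 0  (bit 7 = 0)
position 0: 110 → 0  (bit 6 = 0)
position 4: 101 → 1  (bit 5 = 1)
position 1: 100 → 0  (bit 4 = 0)
position 5: 011 → 1  (bit 3 = 1)
position 3: 010 → 0  (bit 2 = 0)
position 2: 001 → 0  (bit 1 = 0)
position 10: 000 → 1  (bit 0 = 1)
bits b7..b0 = 00101001 = 41

41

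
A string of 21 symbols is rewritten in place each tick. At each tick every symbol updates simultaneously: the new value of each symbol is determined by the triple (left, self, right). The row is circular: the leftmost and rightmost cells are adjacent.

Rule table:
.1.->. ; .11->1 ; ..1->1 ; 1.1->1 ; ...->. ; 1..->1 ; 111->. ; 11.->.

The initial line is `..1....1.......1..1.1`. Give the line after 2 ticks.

11.1..1.1.....1.11.1.
1.1.11.1.1...1.11.1.1

1.1.11.1.1...1.11.1.1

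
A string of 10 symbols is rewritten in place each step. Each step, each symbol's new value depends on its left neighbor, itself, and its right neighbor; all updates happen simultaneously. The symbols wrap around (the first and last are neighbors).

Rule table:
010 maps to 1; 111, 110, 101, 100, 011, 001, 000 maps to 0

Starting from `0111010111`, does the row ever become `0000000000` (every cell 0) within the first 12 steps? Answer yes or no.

step 1: 0000010000
step 2: 0000010000  (fixed point — unchanged through step 12)
step 12 is 0000010000, still not uniform 0

no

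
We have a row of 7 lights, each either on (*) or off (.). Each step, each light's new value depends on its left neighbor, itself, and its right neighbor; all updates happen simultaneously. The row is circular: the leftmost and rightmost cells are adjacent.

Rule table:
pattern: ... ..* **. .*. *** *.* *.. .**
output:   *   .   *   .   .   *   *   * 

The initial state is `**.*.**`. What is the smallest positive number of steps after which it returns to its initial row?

28

step 1: .**.**.
step 2: .******
step 3: **....*
step 4: .****.*
step 5: **..**.
step 6: ***.***
step 7: ..***..
step 8: *.*.***
step 9: **.**..
step 10: ******.
step 11: *....**
step 12: ****.*.
step 13: *..**.*
step 14: **.****
step 15: .***...
step 16: .*.****
step 17: *.**..*
step 18: *****.*
step 19: ....***
step 20: ***.*.*
step 21: ..**.**
step 22: *.*****
step 23: ***....
step 24: *.****.
step 25: .**..**
step 26: ****.**
step 27: ...***.
step 28: **.*.**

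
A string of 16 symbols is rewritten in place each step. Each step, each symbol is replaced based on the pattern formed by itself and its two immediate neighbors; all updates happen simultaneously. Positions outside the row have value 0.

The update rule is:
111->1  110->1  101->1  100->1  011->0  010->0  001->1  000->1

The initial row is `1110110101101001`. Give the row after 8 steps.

0111011010110110
1011101101011011
0101110110101101
1010111011010110
0101011101101011
1010101110110101
0101010111011010
1010101011101101

1010101011101101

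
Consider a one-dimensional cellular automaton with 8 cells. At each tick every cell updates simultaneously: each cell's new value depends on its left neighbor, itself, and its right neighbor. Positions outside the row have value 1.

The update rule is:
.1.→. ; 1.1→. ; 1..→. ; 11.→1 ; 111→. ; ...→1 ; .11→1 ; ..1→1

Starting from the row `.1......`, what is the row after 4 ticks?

.....1..

tick 1: ...11111
tick 2: .111....
tick 3: .1.1.111
tick 4: .....1..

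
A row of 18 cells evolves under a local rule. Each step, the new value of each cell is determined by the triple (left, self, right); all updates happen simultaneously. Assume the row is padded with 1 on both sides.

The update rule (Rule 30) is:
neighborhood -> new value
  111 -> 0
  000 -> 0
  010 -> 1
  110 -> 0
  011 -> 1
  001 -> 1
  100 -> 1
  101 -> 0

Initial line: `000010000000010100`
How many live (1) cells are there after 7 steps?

7

step 1: 100111000000110111
step 2: 011100100001100100
step 3: 010011110011011111
step 4: 011110001110010000
step 5: 010001011001111001
step 6: 011011010111000111
step 7: 010010010100101100
count of 1: 7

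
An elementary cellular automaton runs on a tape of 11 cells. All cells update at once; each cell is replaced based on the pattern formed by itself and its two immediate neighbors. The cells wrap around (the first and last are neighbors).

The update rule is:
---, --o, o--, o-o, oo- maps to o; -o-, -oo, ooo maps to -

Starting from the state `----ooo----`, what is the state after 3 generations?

ooo--oooooo

oooo--ooooo
---ooo-----
ooo--oooooo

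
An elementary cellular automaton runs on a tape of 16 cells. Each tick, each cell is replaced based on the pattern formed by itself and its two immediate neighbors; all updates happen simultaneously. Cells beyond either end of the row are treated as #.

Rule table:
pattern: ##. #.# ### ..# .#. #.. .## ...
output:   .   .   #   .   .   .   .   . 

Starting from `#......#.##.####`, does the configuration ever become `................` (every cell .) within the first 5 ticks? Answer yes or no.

yes

tick 1: .............###
tick 2: ..............##
tick 3: ...............#
tick 4: ................
all cells are . at tick 4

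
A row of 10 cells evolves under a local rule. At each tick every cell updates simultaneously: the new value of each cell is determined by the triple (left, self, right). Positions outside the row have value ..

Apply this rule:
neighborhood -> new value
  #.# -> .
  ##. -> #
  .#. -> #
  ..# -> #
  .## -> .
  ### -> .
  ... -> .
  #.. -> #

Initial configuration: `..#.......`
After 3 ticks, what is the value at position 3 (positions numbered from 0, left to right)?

.###......
#..##.....
###.##....
position 3 holds .

.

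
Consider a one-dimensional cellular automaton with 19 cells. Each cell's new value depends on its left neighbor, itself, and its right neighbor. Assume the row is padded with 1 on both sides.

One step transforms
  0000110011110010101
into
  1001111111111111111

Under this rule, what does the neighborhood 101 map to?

At position 15 the neighborhood is 101; the next row has 1 there.

1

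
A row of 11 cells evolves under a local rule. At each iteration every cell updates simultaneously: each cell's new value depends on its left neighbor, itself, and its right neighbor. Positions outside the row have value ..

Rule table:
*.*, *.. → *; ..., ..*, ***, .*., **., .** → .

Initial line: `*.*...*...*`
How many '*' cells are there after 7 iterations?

iteration 1: .*.*...*...
iteration 2: ..*.*...*..
iteration 3: ...*.*...*.
iteration 4: ....*.*...*
iteration 5: .....*.*...
iteration 6: ......*.*..
iteration 7: .......*.*.
count of *: 2

2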